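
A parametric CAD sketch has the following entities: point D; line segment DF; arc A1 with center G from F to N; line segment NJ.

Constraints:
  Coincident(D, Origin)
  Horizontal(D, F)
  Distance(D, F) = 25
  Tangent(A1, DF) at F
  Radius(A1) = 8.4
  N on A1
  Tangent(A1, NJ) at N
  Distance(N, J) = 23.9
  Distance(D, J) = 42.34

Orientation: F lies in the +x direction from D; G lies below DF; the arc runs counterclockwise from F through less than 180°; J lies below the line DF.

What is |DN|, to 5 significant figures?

20.572

Checks: |GN| = 8.400 ✓; ∠(GN, NJ) = 90.00° ✓; |NJ| = 23.90 ✓; |DJ| = 42.34 ✓.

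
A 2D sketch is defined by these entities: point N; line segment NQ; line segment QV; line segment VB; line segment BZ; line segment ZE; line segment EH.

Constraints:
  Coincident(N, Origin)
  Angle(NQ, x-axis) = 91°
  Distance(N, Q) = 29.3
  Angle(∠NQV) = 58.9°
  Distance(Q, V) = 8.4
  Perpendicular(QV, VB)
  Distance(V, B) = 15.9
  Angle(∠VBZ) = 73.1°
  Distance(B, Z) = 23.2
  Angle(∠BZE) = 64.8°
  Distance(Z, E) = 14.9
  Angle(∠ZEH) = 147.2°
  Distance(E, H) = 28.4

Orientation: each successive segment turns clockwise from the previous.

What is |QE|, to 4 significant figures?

4.256

N is at the origin; NQ runs at 91.0° with length 29.3, so Q = (-0.5114, 29.30). ∠NQV = 58.9° gives QV at -30.10° from the x-axis; with |QV| = 8.4, V = (6.756, 25.08). The perpendicularity gives VB at right angles to QV, so VB runs at -120.1°; with |VB| = 15.9, B = (-1.218, 11.33). ∠VBZ = 73.1° gives BZ at 133.0° from the x-axis; with |BZ| = 23.2, Z = (-17.04, 28.29). ∠BZE = 64.8° gives ZE at 17.80° from the x-axis; with |ZE| = 14.9, E = (-2.854, 32.85). Then |QE| = |E − Q| = 4.256.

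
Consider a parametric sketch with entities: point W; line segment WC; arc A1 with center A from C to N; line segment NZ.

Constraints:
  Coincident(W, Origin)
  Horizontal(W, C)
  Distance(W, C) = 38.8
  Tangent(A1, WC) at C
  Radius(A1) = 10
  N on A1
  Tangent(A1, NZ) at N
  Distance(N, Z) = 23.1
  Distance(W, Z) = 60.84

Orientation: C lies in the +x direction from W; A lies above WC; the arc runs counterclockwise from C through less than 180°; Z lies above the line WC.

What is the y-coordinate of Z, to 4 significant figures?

31.34

Checks: |AN| = 10.00 ✓; ∠(AN, NZ) = 90.00° ✓; |NZ| = 23.10 ✓; |WZ| = 60.84 ✓.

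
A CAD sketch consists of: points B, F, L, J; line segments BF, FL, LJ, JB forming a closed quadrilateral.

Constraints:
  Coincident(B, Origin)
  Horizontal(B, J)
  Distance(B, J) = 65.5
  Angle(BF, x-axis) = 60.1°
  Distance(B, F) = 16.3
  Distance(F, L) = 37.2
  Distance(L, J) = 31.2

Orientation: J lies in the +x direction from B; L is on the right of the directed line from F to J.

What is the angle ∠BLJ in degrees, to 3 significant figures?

144°

Checks: |FL| = 37.20 ✓; |LJ| = 31.20 ✓.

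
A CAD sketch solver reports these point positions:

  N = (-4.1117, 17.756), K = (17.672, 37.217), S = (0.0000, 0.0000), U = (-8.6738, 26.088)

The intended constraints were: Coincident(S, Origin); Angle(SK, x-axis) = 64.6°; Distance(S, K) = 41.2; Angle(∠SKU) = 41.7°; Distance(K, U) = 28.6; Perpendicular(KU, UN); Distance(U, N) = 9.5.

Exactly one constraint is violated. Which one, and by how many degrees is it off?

Perpendicular(KU, UN) — off by 5.80°.

S = (0.00, 0.00) ✓; SK at 64.60° ✓; |SK| = 41.20 ✓; ∠SKU = 41.70° ✓; |KU| = 28.60 ✓; ∠(KU, UN) = 95.80° ✗; |UN| = 9.499 ✓.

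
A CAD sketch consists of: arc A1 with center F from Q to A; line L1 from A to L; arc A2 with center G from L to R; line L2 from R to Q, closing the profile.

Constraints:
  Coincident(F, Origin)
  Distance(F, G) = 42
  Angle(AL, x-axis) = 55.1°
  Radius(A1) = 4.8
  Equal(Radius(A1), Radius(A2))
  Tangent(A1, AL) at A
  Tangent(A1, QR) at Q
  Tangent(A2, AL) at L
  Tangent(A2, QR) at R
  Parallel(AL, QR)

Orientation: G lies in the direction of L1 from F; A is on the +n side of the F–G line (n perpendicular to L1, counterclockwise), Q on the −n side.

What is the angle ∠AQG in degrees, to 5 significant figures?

83.480°

F is at the origin and G lies 42.0 along u from F, so G = 42.0·u = (24.030, 34.446). Tangency of A1 to both parallel lines with radius 4.8 puts A and Q at F ± 4.8·n: A = (-3.9367, 2.7463), Q = (3.9367, -2.7463). Then cos ∠AQG = QA·QG / (|QA||QG|), giving 83.480°.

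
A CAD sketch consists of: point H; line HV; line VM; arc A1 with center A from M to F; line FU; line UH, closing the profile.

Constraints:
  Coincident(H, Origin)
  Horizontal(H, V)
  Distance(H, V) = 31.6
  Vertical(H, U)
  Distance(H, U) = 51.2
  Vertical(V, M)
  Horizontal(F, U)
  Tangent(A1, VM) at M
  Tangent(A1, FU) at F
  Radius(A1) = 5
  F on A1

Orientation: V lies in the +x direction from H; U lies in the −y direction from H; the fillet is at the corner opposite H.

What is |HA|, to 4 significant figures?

53.31

H is at the origin; H and V share the same y with |HV| = 31.6 and V on the +x side, so V = (31.60, 0.000). H and U share the same x with |HU| = 51.2 and U on the −y side, so U = (0.000, -51.20). The virtual corner opposite H is at (31.60, -51.20). The tangent condition forces AM to be normal to VM and A1 meets FU tangentially, so AF is at right angles to FU, with radius 5.0, so the center A sits 5.0 in from both sides at A = (26.60, -46.20). Then |HA| = |A − H| = 53.31.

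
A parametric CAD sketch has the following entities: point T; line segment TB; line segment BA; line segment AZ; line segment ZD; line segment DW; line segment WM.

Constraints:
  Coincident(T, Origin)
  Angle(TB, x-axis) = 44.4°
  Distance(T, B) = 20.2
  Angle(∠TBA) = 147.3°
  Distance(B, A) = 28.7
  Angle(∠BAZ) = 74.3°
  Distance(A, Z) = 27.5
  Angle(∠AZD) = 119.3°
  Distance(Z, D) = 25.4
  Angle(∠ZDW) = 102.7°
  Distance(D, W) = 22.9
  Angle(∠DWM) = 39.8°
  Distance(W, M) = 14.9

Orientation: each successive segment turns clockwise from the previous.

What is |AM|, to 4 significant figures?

33.81

∠ZDW = 102.7° gives DW at 128.0° from the x-axis; with |DW| = 22.9, W = (3.555, -0.2893). ∠DWM = 39.8° gives WM at -12.20° from the x-axis; with |WM| = 14.9, M = (18.12, -3.438). Then |AM| = |M − A| = 33.81.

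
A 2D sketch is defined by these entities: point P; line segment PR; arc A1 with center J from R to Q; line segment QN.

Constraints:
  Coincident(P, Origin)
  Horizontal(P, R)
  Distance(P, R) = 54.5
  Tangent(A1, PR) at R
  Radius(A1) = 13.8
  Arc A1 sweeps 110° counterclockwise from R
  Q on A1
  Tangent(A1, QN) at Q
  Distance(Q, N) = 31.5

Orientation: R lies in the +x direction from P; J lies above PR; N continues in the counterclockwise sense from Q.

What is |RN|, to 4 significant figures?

48.17

P is at the origin; P and R share the same y with |PR| = 54.5 and R on the +x side, so R = (54.50, 0.000). Since A1 is tangent to PR there, JR ⟂ PR, so J = R + (0, 13.8) = (54.50, 13.80). On A1, R sits at bearing -90° from J; a 110° counterclockwise sweep puts Q at bearing 20°, so Q = J + 13.8·(cos 20°, sin 20°) = (67.47, 18.52). A1 meets QN tangentially, so JQ is at right angles to QN, so QN runs along (−sin 20°, cos 20°); with |QN| = 31.5, N = (56.69, 48.12). Then |RN| = |N − R| = 48.17.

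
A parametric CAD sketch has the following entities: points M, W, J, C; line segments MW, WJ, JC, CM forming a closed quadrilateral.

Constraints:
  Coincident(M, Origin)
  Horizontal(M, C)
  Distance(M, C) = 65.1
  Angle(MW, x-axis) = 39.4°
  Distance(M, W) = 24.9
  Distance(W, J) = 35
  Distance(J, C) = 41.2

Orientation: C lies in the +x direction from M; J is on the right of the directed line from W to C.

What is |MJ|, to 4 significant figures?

33.38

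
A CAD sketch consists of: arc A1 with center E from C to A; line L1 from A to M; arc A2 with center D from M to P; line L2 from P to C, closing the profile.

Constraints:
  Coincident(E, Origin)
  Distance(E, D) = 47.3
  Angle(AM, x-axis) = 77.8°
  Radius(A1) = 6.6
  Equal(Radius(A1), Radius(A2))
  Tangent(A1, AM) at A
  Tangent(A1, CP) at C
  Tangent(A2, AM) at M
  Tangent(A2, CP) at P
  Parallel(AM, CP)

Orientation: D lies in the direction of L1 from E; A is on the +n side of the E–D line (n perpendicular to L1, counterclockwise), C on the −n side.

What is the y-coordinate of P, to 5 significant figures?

44.837

The slot axis is L1's direction at 77.8°, so u = (cos 77.8°, sin 77.8°) = (0.21132, 0.97742) and n = (−sin 77.8°, cos 77.8°) = (-0.97742, 0.21132). E is at the origin and D lies 47.3 along u from E, so D = 47.3·u = (9.9957, 46.232). Tangency of A1 to both parallel lines with radius 6.6 puts A and C at E ± 6.6·n: A = (-6.4509, 1.3947), C = (6.4509, -1.3947). Equal radii place M and P the same way about D: M = D + 6.6·n = (3.5447, 47.627), P = D − 6.6·n = (16.447, 44.837). So P.y = 44.837.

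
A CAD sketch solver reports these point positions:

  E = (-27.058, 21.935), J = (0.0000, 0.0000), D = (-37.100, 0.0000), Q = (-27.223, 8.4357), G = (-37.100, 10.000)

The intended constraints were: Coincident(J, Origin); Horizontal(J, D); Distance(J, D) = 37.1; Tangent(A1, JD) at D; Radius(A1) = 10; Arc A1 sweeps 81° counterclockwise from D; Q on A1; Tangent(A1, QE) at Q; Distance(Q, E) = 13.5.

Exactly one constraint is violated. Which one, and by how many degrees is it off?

Tangent(A1, QE) at Q — off by 8.30°.

J = (0.00, 0.00) ✓; J.y = 0.00, D.y = 0.00 ✓; |JD| = 37.10 ✓; ∠(GD, DJ) = 90.00° ✓; |GD| = 10.00 ✓; bearing(G→Q) − bearing(G→D) = 81.00° ✓; |GQ| = 10.00 ✓; ∠(GQ, QE) = 81.70° ✗; |QE| = 13.50 ✓.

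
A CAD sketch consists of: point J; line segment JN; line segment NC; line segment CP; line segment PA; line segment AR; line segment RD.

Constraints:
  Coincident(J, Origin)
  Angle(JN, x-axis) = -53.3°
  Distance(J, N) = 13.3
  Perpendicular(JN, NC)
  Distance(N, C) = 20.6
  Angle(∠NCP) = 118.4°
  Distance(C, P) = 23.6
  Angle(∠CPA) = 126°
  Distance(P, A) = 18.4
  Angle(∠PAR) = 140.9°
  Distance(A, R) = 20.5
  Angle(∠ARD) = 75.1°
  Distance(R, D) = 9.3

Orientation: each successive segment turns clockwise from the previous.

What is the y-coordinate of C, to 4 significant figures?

-22.97

J is at the origin; JN runs at -53.3° with length 13.3, so N = (7.948, -10.66). JN ⟂ NC, so NC runs at -143.3°; with |NC| = 20.6, C = (-8.568, -22.97). So C.y = -22.97.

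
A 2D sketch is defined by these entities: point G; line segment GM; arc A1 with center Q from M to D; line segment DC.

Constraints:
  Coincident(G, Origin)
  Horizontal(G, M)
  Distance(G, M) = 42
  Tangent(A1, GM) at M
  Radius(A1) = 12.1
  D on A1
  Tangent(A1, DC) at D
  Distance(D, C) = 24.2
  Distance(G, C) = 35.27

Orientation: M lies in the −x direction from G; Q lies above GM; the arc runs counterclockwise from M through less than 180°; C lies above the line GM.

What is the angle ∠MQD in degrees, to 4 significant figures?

64.25°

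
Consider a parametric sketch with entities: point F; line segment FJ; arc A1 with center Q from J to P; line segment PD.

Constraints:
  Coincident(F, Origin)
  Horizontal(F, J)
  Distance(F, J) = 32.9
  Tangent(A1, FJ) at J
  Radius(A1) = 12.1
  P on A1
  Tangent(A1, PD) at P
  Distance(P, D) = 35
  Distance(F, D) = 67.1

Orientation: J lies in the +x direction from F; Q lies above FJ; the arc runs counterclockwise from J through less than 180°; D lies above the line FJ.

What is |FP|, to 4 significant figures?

46.09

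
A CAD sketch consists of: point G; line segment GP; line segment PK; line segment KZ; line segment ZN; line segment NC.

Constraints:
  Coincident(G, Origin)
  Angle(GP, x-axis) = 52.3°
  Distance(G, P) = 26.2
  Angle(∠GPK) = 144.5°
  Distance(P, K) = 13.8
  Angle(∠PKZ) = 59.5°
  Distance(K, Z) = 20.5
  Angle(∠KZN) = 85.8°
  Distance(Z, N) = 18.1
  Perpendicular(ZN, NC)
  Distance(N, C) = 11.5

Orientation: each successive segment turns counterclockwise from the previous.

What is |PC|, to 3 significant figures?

5.36

∠KZN = 85.8° gives ZN at -57.5° from the x-axis; with |ZN| = 18.1, N = (8.23, 9.54). ZN ⟂ NC, so NC runs at 32.5°; with |NC| = 11.5, C = (17.9, 15.7). Then |PC| = |C − P| = 5.36.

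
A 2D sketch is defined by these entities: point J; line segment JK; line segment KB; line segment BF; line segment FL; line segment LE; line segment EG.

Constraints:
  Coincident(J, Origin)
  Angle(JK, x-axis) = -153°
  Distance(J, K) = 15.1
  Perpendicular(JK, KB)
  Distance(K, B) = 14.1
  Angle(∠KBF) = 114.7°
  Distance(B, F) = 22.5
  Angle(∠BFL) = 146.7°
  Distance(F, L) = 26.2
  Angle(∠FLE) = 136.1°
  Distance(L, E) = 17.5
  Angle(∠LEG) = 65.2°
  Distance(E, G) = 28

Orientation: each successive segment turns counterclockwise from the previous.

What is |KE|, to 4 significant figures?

57.28

∠BFL = 146.7° gives FL at 35.60° from the x-axis; with |FL| = 26.2, L = (36.73, -3.264). ∠FLE = 136.1° gives LE at 79.50° from the x-axis; with |LE| = 17.5, E = (39.92, 13.94). Then |KE| = |E − K| = 57.28.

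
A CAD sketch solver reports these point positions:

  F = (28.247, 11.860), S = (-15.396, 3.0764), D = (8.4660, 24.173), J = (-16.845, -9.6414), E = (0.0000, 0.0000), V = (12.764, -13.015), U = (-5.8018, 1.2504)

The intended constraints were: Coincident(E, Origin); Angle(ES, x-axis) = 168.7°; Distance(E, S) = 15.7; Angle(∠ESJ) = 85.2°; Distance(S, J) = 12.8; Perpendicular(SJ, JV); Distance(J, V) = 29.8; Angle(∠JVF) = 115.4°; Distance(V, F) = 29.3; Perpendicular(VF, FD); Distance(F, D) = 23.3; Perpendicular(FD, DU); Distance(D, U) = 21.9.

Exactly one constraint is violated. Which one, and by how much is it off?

Distance(D, U) = 21.9 — off by 5.10.

E = (0.00, 0.00) ✓; ES at 168.7° ✓; |ES| = 15.70 ✓; ∠ESJ = 85.20° ✓; |SJ| = 12.80 ✓; ∠(SJ, JV) = 90.00° ✓; |JV| = 29.80 ✓; ∠JVF = 115.4° ✓; |VF| = 29.30 ✓; ∠(VF, FD) = 90.00° ✓; |FD| = 23.30 ✓; ∠(FD, DU) = 90.00° ✓; |DU| = 27.00 ✗.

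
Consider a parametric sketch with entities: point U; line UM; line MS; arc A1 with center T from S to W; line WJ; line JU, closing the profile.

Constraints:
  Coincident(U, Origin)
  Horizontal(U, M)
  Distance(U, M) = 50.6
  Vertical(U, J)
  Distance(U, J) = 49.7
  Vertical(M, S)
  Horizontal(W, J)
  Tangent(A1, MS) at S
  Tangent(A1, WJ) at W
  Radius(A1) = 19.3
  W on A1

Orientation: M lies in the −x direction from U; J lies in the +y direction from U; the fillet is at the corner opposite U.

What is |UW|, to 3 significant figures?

58.7

The virtual corner opposite U is at (-50.6, 49.7). A1 meets MS tangentially, so TS is at right angles to MS and since A1 is tangent to WJ there, TW ⟂ WJ, with radius 19.3, so the center T sits 19.3 in from both sides at T = (-31.3, 30.4). That places the tangent points at S = (-50.6, 30.4) on MS and W = (-31.3, 49.7) on WJ. Then |UW| = |W − U| = 58.7.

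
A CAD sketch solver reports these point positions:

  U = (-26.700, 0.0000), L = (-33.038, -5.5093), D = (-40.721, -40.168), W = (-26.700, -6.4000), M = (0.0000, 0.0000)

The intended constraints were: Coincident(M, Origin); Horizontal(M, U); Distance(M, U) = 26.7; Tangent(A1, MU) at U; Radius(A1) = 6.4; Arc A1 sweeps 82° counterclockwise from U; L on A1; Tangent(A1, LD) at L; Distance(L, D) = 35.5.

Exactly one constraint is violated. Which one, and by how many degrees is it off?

Tangent(A1, LD) at L — off by 4.50°.

M = (0.00, 0.00) ✓; M.y = 0.00, U.y = 0.00 ✓; |MU| = 26.70 ✓; ∠(WU, UM) = 90.00° ✓; |WU| = 6.400 ✓; bearing(W→L) − bearing(W→U) = 82.00° ✓; |WL| = 6.400 ✓; ∠(WL, LD) = 94.50° ✗; |LD| = 35.50 ✓.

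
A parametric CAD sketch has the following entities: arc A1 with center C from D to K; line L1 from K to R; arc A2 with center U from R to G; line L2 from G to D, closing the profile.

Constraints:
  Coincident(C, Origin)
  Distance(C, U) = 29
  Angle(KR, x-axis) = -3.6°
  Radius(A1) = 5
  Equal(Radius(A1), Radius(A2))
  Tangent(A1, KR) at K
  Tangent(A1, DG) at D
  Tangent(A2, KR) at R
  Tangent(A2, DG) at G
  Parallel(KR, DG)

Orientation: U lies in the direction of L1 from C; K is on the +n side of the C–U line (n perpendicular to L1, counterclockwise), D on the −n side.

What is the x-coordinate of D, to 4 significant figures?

-0.3140

The slot axis is L1's direction at -3.6°, so u = (cos -3.6°, sin -3.6°) = (0.9980, -0.06279) and n = (−sin -3.6°, cos -3.6°) = (0.06279, 0.9980). C is at the origin and U lies 29.0 along u from C, so U = 29.0·u = (28.94, -1.821). Tangency of A1 to both parallel lines with radius 5.0 puts K and D at C ± 5.0·n: K = (0.3140, 4.990), D = (-0.3140, -4.990). So D.x = -0.3140.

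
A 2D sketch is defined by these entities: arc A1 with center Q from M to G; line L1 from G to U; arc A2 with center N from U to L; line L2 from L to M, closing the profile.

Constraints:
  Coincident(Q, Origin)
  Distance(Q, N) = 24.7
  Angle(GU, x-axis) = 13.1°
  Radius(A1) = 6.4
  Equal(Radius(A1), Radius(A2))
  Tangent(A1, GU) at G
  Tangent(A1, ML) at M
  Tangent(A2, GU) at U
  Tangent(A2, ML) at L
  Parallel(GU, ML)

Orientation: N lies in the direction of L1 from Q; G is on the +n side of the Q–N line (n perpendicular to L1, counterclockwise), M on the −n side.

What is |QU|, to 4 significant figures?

25.52

The slot axis is L1's direction at 13.1°, so u = (cos 13.1°, sin 13.1°) = (0.9740, 0.2267) and n = (−sin 13.1°, cos 13.1°) = (-0.2267, 0.9740). Q is at the origin and N lies 24.7 along u from Q, so N = 24.7·u = (24.06, 5.598). Tangency of A1 to both parallel lines with radius 6.4 puts G and M at Q ± 6.4·n: G = (-1.451, 6.233), M = (1.451, -6.233). Equal radii place U and L the same way about N: U = N + 6.4·n = (22.61, 11.83), L = N − 6.4·n = (25.51, -0.6352). Then |QU| = |U − Q| = 25.52.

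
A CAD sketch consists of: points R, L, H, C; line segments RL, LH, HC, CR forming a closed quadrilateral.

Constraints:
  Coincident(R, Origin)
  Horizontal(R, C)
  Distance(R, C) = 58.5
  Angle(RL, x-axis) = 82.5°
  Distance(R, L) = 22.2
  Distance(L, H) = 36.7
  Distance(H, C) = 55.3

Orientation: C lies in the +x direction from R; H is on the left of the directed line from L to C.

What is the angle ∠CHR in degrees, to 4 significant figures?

63.61°

R is at the origin; R and C share the same y with |RC| = 58.5 and C in +x, so C = (58.5, 0). RL runs at 82.5° with |RL| = 22.2, so L = (2.898, 22.01). H is determined by |LH| = 36.7 and |HC| = 55.3 together: it lies at the intersection of circle(L, 36.7) and circle(C, 55.3). With |LC| = 59.80, the foot of the radical line on LC is 15.59 from L and the perpendicular offset is √(36.7² − 15.59²) = 33.22. Taking the left-of-LC solution: H = (29.62, 47.16).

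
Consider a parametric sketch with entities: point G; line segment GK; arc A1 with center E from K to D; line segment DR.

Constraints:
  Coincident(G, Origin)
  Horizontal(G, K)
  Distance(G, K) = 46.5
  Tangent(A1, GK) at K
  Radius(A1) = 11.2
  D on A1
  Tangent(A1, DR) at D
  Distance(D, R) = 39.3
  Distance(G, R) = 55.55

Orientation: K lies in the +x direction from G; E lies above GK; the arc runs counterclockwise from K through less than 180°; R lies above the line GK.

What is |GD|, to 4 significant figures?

57.90

G is at the origin; GK is horizontal with |GK| = 46.5 and K on the +x side, so K = (46.50, 0.000). Tangency of A1 to GK means the radius EK is perpendicular to GK, so E = K + (0, 11.2) = (46.50, 11.20). Since ED ⟂ DR (tangency), |ER| = √(11.2² + 39.3²) = 40.86 regardless of where D sits on A1. So R lies on both circle(G, 55.55) and circle(E, 40.86); the above-GK intersection is R = (28.31, 47.79). D is the foot of the tangent from R: D = (54.78, 18.74).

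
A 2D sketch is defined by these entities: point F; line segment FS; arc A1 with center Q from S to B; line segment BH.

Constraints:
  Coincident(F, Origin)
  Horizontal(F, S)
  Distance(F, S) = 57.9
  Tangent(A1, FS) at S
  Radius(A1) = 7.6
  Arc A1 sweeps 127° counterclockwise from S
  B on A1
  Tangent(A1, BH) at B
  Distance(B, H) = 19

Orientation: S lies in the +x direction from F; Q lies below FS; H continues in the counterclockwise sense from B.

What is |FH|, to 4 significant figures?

68.92

F is at the origin; F and S share the same y with |FS| = 57.9 and S on the +x side, so S = (57.90, 0.000). A1 meets FS tangentially, so QS is at right angles to FS, so Q = S + (0, -7.6) = (57.90, -7.600). On A1, S sits at bearing 90° from Q; a 127° counterclockwise sweep puts B at bearing 217°, so B = Q + 7.6·(cos 217°, sin 217°) = (51.83, -12.17). The tangent condition forces QB to be normal to BH, so BH runs along (−sin 217°, cos 217°); with |BH| = 19.0, H = (63.26, -27.35). Then |FH| = |H − F| = 68.92.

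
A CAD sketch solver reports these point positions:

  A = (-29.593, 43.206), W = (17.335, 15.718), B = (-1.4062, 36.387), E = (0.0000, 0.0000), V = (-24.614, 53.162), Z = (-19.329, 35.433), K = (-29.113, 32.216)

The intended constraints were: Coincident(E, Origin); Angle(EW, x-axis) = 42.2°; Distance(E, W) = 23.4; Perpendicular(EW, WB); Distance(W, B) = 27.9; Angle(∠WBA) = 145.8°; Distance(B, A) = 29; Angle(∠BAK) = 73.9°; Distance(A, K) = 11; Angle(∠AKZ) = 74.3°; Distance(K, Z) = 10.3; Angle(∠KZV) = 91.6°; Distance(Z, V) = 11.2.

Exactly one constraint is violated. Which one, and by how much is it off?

Distance(Z, V) = 11.2 — off by 7.30.

E = (0.00, 0.00) ✓; EW at 42.20° ✓; |EW| = 23.40 ✓; ∠(EW, WB) = 90.00° ✓; |WB| = 27.90 ✓; ∠WBA = 145.8° ✓; |BA| = 29.00 ✓; ∠BAK = 73.90° ✓; |AK| = 11.00 ✓; ∠AKZ = 74.30° ✓; |KZ| = 10.30 ✓; ∠KZV = 91.60° ✓; |ZV| = 18.50 ✗.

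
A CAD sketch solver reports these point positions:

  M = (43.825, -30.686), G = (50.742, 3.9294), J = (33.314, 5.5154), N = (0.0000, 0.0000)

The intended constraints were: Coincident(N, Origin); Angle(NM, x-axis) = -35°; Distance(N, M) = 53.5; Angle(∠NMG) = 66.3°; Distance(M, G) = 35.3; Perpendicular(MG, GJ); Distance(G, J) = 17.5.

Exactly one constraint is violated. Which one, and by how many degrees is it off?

Perpendicular(MG, GJ) — off by 6.10°.

N = (0.00, 0.00) ✓; NM at -35.00° ✓; |NM| = 53.50 ✓; ∠NMG = 66.30° ✓; |MG| = 35.30 ✓; ∠(MG, GJ) = 96.10° ✗; |GJ| = 17.50 ✓.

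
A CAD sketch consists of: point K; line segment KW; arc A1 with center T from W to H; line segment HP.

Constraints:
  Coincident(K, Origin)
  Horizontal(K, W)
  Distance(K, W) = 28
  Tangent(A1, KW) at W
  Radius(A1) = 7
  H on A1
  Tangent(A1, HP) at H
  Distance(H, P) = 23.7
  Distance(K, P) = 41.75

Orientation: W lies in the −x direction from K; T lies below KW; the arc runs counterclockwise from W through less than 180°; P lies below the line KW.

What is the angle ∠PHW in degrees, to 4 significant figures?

125.8°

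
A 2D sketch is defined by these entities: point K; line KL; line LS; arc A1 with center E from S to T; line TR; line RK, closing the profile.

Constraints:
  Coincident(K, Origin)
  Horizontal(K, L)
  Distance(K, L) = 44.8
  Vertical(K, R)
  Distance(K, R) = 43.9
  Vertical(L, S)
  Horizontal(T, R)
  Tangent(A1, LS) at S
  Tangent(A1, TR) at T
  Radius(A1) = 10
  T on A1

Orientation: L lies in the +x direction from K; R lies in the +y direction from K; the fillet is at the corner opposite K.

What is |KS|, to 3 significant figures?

56.2

K is at the origin; K and L share the same y with |KL| = 44.8 and L on the +x side, so L = (44.8, 0.00). KR is vertical with |KR| = 43.9 and R on the +y side, so R = (0.00, 43.9). The virtual corner opposite K is at (44.8, 43.9). The tangent condition forces ES to be normal to LS and since A1 is tangent to TR there, ET ⟂ TR, with radius 10.0, so the center E sits 10.0 in from both sides at E = (34.8, 33.9). That places the tangent points at S = (44.8, 33.9) on LS and T = (34.8, 43.9) on TR. Then |KS| = |S − K| = 56.2.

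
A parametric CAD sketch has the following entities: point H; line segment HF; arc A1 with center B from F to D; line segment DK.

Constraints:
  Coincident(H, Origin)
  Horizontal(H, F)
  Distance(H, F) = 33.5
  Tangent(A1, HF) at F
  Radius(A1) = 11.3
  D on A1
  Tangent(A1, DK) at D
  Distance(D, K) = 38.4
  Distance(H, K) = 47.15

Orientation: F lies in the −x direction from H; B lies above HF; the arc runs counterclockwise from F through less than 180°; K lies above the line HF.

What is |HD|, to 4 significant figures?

24.09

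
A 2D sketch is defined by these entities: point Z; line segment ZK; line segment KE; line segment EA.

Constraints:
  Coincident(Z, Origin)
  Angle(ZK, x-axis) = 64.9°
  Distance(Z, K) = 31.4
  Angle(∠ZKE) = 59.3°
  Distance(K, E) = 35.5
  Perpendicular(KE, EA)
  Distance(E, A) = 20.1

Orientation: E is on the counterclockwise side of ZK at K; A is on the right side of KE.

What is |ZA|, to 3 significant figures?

51.0

∠ZKE = 59.3°, so KE runs at 64.9° + (180° − 59.3°) = 186° from the x-axis; with |KE| = 35.5, E = K + 35.5·(cos 186°, sin 186°) = (-22.0, 25.0). KE ⟂ EA; with |EA| = 20.1 on the right of KE, A = E + 20.1·(-0.0976, 0.995) = (-24.0, 45.0). Then |ZA| = |A − Z| = 51.0.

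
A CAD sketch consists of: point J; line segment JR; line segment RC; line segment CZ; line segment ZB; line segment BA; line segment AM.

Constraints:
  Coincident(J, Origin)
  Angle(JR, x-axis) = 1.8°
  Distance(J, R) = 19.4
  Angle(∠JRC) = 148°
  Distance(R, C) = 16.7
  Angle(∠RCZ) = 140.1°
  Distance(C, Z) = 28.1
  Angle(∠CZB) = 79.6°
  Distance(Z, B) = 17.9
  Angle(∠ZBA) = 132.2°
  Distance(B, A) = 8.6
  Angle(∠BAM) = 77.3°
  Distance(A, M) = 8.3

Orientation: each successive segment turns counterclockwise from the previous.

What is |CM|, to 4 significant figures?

20.61

J is at the origin; JR runs at 1.8° with length 19.4, so R = (19.39, 0.6094). ∠JRC = 148.0° gives RC at 33.80° from the x-axis; with |RC| = 16.7, C = (33.27, 9.900). ∠RCZ = 140.1° gives CZ at 73.70° from the x-axis; with |CZ| = 28.1, Z = (41.15, 36.87). ∠CZB = 79.6° gives ZB at 174.1° from the x-axis; with |ZB| = 17.9, B = (23.35, 38.71). ∠ZBA = 132.2° gives BA at -138.1° from the x-axis; with |BA| = 8.6, A = (16.95, 32.97). ∠BAM = 77.3° gives AM at -35.40° from the x-axis; with |AM| = 8.3, M = (23.71, 28.16). Then |CM| = |M − C| = 20.61.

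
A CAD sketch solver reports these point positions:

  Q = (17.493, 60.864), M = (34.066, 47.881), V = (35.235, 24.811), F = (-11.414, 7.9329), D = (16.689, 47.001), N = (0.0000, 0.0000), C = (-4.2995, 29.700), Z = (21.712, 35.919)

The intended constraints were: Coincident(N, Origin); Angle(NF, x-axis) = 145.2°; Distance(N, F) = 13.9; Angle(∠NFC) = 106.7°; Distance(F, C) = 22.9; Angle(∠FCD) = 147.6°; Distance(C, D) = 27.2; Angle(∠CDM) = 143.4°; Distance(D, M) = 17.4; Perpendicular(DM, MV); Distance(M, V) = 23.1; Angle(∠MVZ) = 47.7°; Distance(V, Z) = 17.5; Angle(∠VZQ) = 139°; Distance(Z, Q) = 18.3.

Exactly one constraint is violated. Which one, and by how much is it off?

Distance(Z, Q) = 18.3 — off by 7.00.

N = (0.00, 0.00) ✓; NF at 145.2° ✓; |NF| = 13.90 ✓; ∠NFC = 106.7° ✓; |FC| = 22.90 ✓; ∠FCD = 147.6° ✓; |CD| = 27.20 ✓; ∠CDM = 143.4° ✓; |DM| = 17.40 ✓; ∠(DM, MV) = 90.00° ✓; |MV| = 23.10 ✓; ∠MVZ = 47.70° ✓; |VZ| = 17.50 ✓; ∠VZQ = 139.0° ✓; |ZQ| = 25.30 ✗.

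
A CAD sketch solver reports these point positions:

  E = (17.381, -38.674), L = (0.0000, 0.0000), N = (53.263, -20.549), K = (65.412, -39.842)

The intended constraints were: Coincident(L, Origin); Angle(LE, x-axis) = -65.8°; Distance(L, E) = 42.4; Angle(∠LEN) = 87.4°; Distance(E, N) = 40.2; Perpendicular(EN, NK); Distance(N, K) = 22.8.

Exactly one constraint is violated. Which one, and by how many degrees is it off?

Perpendicular(EN, NK) — off by 5.40°.

L = (0.00, 0.00) ✓; LE at -65.80° ✓; |LE| = 42.40 ✓; ∠LEN = 87.40° ✓; |EN| = 40.20 ✓; ∠(EN, NK) = 84.60° ✗; |NK| = 22.80 ✓.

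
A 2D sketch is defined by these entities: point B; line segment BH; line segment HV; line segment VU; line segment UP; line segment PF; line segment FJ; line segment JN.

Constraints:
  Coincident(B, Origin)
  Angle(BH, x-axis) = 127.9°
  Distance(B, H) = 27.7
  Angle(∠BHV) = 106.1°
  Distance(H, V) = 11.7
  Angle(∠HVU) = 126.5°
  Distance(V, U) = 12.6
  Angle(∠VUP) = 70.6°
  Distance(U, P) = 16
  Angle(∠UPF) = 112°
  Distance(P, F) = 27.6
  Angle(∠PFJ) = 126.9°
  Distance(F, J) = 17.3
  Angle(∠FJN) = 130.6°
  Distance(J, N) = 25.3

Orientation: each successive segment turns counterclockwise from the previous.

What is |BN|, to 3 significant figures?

64.8

B is at the origin; BH runs at 127.9° with length 27.7, so H = (-17.0, 21.9). ∠BHV = 106.1° gives HV at -158° from the x-axis; with |HV| = 11.7, V = (-27.9, 17.5). ∠HVU = 126.5° gives VU at -105° from the x-axis; with |VU| = 12.6, U = (-31.1, 5.33). ∠VUP = 70.6° gives UP at 4.70° from the x-axis; with |UP| = 16.0, P = (-15.1, 6.64). ∠UPF = 112.0° gives PF at 72.7° from the x-axis; with |PF| = 27.6, F = (-6.92, 33.0). ∠PFJ = 126.9° gives FJ at 126° from the x-axis; with |FJ| = 17.3, J = (-17.0, 47.0). ∠FJN = 130.6° gives JN at 175° from the x-axis; with |JN| = 25.3, N = (-42.3, 49.1). Then |BN| = |N − B| = 64.8.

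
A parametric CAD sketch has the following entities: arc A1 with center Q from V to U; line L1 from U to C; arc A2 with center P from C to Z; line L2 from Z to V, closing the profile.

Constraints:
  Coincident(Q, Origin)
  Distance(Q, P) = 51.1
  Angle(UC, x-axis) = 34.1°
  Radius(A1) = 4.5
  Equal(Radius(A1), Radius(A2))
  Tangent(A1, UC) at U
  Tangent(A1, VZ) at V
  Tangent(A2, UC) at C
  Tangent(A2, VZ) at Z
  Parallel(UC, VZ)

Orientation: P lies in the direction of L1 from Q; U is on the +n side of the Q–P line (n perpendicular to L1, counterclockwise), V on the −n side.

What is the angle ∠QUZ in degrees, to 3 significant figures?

80.0°

Tangency of A1 to both parallel lines with radius 4.5 puts U and V at Q ± 4.5·n: U = (-2.52, 3.73), V = (2.52, -3.73). Equal radii place C and Z the same way about P: C = P + 4.5·n = (39.8, 32.4), Z = P − 4.5·n = (44.8, 24.9). Then cos ∠QUZ = UQ·UZ / (|UQ||UZ|), giving 80.0°.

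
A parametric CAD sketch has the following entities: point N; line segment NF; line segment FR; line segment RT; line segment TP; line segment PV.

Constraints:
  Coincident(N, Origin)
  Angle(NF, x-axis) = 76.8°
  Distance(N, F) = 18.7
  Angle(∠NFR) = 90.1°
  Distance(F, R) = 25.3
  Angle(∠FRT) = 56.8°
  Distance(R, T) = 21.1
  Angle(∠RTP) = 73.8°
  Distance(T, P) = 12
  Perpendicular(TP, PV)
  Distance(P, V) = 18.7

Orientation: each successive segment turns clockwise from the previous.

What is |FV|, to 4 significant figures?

20.46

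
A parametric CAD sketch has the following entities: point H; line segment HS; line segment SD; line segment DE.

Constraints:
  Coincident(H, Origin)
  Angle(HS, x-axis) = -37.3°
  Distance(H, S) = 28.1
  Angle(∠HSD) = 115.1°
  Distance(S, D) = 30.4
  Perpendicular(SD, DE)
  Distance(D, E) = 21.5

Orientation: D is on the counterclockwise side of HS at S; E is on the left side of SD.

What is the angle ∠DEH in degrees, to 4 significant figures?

95.33°

∠HSD = 115.1°, so SD runs at -37.3° + (180° − 115.1°) = 27.60° from the x-axis; with |SD| = 30.4, D = S + 30.4·(cos 27.60°, sin 27.60°) = (49.29, -2.944). The perpendicularity gives DE at right angles to SD; with |DE| = 21.5 on the left of SD, E = D + 21.5·(-0.4633, 0.8862) = (39.33, 16.11). Then cos ∠DEH = ED·EH / (|ED||EH|), giving 95.33°.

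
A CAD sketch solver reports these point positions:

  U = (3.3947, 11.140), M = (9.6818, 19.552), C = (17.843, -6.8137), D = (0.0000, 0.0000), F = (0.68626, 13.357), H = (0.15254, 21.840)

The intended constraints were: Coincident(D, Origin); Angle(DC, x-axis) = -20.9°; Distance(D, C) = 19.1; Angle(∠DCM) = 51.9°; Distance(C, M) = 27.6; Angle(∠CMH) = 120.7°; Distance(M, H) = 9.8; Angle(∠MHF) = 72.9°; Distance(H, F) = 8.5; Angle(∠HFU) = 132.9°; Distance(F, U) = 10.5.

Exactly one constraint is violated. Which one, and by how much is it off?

Distance(F, U) = 10.5 — off by 7.00.

D = (0.00, 0.00) ✓; DC at -20.90° ✓; |DC| = 19.10 ✓; ∠DCM = 51.90° ✓; |CM| = 27.60 ✓; ∠CMH = 120.7° ✓; |MH| = 9.800 ✓; ∠MHF = 72.90° ✓; |HF| = 8.500 ✓; ∠HFU = 132.9° ✓; |FU| = 3.500 ✗.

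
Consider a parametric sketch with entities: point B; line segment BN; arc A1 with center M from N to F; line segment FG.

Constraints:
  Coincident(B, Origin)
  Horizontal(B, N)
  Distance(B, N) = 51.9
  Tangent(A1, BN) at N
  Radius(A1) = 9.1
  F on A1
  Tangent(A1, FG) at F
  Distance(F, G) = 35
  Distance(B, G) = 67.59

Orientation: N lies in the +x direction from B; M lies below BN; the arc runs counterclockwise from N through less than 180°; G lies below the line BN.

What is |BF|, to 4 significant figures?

44.38

Checks: |MF| = 9.100 ✓; ∠(MF, FG) = 90.00° ✓; |FG| = 35.00 ✓; |BG| = 67.59 ✓.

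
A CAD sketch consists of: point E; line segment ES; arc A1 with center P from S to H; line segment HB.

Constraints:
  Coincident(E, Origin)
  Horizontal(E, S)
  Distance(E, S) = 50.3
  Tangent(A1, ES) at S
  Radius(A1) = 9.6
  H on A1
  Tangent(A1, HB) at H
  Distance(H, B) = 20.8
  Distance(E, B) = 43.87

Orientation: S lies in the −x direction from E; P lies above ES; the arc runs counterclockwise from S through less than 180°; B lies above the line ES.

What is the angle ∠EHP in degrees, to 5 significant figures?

171.85°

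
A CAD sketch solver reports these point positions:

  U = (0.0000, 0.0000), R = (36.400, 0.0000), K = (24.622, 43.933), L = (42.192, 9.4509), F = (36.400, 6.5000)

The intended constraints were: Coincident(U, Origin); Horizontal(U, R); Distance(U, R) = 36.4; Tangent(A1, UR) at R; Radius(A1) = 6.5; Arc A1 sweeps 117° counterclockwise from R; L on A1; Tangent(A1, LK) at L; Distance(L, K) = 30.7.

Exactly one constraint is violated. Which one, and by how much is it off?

Distance(L, K) = 30.7 — off by 8.00.

U = (0.00, 0.00) ✓; U.y = 0.00, R.y = 0.00 ✓; |UR| = 36.40 ✓; ∠(FR, RU) = 90.00° ✓; |FR| = 6.500 ✓; bearing(F→L) − bearing(F→R) = 117.0° ✓; |FL| = 6.500 ✓; ∠(FL, LK) = 90.00° ✓; |LK| = 38.70 ✗.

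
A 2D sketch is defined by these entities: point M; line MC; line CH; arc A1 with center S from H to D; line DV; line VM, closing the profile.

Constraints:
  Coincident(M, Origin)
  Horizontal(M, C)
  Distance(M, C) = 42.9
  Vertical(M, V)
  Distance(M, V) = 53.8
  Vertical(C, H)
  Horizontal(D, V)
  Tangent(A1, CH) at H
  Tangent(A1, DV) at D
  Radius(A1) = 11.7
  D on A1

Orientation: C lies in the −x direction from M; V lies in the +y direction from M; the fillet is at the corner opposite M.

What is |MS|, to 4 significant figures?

52.40

M is at the origin; M and C share the same y with |MC| = 42.9 and C on the −x side, so C = (-42.90, 0.000). M and V share the same x with |MV| = 53.8 and V on the +y side, so V = (0.000, 53.80). The virtual corner opposite M is at (-42.90, 53.80). A1 meets CH tangentially, so SH is at right angles to CH and tangency of A1 to DV means the radius SD is perpendicular to DV, with radius 11.7, so the center S sits 11.7 in from both sides at S = (-31.20, 42.10). Then |MS| = |S − M| = 52.40.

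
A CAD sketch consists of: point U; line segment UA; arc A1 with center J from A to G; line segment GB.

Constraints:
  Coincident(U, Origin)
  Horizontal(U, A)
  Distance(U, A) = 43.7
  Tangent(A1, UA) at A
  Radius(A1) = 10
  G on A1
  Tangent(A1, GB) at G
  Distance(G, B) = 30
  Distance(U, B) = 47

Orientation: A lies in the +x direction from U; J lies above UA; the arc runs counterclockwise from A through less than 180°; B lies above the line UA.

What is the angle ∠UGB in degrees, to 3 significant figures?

61.3°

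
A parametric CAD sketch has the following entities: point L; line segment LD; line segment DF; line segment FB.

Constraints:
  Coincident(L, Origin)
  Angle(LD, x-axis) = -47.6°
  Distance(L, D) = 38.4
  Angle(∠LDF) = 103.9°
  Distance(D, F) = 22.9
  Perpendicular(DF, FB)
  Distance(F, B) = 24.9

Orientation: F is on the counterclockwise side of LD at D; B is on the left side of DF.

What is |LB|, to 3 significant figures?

34.4

L is at the origin; LD runs at -47.6° with length 38.4, so D = 38.4·(cos -47.6°, sin -47.6°) = (25.9, -28.4). ∠LDF = 103.9°, so DF runs at -47.6° + (180° − 103.9°) = 28.5° from the x-axis; with |DF| = 22.9, F = D + 22.9·(cos 28.5°, sin 28.5°) = (46.0, -17.4). DF ⟂ FB; with |FB| = 24.9 on the left of DF, B = F + 24.9·(-0.477, 0.879) = (34.1, 4.45). Then |LB| = |B − L| = 34.4.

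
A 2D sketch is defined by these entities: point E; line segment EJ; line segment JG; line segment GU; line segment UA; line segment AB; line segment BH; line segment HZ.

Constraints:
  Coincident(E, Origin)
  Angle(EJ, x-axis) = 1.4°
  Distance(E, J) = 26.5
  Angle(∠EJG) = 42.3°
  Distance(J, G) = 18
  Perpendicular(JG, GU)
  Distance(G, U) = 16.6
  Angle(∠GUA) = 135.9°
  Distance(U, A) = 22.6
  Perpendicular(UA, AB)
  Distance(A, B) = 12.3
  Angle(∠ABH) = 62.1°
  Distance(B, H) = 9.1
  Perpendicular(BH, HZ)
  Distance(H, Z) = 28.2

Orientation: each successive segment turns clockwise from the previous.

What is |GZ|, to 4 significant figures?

48.81

∠ABH = 62.1° gives BH at -118.3° from the x-axis; with |BH| = 9.1, H = (10.15, 14.71). BH ⟂ HZ, so HZ runs at 151.7°; with |HZ| = 28.2, Z = (-14.68, 28.08). Then |GZ| = |Z − G| = 48.81.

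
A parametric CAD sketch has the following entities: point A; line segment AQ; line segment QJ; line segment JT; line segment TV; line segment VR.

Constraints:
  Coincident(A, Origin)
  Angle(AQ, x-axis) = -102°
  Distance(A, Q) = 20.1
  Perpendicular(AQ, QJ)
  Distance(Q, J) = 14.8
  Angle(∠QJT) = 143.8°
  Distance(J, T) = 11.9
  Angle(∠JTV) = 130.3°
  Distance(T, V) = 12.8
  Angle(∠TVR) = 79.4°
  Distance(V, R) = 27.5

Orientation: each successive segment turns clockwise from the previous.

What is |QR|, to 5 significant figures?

16.802

A is at the origin; AQ runs at -102.0° with length 20.1, so Q = (-4.1790, -19.661). AQ ⟂ QJ, so QJ runs at 168.00°; with |QJ| = 14.8, J = (-18.656, -16.584). ∠QJT = 143.8° gives JT at 131.80° from the x-axis; with |JT| = 11.9, T = (-26.587, -7.7125). ∠JTV = 130.3° gives TV at 82.100° from the x-axis; with |TV| = 12.8, V = (-24.828, 4.9660). ∠TVR = 79.4° gives VR at -18.500° from the x-axis; with |VR| = 27.5, R = (1.2508, -3.7599). Then |QR| = |R − Q| = 16.802.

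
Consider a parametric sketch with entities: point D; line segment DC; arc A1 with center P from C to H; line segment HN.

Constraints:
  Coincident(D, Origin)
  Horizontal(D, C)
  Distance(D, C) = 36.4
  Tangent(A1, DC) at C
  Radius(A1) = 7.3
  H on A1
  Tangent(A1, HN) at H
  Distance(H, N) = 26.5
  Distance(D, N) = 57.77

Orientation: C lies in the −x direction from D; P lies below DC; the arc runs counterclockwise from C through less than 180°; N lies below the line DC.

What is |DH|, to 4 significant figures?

44.03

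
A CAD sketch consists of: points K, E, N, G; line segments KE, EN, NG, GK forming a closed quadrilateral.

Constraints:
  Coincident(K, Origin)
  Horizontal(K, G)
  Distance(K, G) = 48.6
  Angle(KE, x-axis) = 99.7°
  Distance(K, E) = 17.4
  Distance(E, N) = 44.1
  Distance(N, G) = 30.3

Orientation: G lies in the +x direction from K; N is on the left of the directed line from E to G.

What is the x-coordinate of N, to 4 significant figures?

39.57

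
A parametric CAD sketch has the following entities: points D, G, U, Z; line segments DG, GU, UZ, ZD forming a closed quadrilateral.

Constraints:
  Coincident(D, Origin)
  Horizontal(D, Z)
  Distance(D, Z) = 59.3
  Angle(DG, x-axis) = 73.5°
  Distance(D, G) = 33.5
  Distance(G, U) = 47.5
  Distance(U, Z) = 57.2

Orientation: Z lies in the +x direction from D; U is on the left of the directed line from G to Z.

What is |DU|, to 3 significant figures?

75.6

D is at the origin; DZ is horizontal with |DZ| = 59.3 and Z in +x, so Z = (59.3, 0). DG runs at 73.5° with |DG| = 33.5, so G = (9.51, 32.1). U is determined by |GU| = 47.5 and |UZ| = 57.2 together: it lies at the intersection of circle(G, 47.5) and circle(Z, 57.2). With |GZ| = 59.2, the foot of the radical line on GZ is 21.1 from G and the perpendicular offset is √(47.5² − 21.1²) = 42.6. Taking the left-of-GZ solution: U = (50.3, 56.5).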